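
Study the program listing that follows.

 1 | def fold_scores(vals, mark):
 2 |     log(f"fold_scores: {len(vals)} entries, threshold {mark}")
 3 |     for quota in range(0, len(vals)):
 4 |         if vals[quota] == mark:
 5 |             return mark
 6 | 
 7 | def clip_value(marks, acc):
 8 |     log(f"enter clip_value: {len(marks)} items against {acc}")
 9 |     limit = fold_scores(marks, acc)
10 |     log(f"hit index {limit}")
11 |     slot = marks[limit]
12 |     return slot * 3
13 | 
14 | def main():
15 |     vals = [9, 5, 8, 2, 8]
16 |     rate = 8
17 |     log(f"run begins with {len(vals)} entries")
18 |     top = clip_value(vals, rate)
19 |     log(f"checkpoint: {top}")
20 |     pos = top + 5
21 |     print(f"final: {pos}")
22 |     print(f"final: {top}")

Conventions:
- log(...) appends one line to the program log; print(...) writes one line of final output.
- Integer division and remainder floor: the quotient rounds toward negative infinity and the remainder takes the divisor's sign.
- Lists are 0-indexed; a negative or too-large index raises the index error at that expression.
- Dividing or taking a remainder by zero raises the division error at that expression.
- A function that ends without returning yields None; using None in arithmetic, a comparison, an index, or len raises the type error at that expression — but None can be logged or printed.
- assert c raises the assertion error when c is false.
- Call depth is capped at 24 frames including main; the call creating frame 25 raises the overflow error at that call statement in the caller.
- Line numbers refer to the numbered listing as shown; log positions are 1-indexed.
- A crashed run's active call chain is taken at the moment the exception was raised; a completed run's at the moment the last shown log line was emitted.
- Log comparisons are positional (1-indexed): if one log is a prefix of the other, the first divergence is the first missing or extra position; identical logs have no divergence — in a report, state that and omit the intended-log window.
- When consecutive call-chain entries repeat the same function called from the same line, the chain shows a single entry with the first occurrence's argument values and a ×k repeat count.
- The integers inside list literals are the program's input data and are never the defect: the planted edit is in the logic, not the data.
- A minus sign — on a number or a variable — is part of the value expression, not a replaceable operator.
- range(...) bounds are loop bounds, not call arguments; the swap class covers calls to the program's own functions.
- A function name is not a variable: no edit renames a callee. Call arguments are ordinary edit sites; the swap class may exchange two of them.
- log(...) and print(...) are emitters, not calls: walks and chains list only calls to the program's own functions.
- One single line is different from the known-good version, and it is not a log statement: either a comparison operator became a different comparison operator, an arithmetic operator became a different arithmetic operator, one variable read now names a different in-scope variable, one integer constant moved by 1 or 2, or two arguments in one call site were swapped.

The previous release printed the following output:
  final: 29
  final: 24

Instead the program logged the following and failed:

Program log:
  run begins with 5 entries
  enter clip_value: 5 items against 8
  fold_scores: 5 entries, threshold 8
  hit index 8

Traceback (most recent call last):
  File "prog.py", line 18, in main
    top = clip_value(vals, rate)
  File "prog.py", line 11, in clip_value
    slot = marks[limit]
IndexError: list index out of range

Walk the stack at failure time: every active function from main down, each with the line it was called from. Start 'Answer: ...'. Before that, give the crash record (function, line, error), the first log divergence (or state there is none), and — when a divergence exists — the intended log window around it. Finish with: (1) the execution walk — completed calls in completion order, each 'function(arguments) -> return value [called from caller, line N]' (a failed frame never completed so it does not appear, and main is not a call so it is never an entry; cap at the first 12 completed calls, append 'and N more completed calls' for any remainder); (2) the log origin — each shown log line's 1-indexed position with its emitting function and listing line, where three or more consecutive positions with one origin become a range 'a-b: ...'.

Answer: main -> clip_value (called at line 18).
The tell: The log first diverges at position 4: the faulty run prints 'hit index 8' where the working version prints 'hit index 2'.
Crash: clip_value, line 11, IndexError.
First divergence: at position 4 the run shows 'hit index 8' where the working version logs 'hit index 2'.
Intended log window:
  2: enter clip_value: 5 items against 8
  3: fold_scores: 5 entries, threshold 8
  4: hit index 2
  5: checkpoint: 24
Execution walk:
  fold_scores([9, 5, 8, 2, 8], 8) -> 8  [called from clip_value, line 9]
Log origin:
  1: logged in main at line 17
  2: logged in clip_value at line 8
  3: logged in fold_scores at line 2
  4: logged in clip_value at line 10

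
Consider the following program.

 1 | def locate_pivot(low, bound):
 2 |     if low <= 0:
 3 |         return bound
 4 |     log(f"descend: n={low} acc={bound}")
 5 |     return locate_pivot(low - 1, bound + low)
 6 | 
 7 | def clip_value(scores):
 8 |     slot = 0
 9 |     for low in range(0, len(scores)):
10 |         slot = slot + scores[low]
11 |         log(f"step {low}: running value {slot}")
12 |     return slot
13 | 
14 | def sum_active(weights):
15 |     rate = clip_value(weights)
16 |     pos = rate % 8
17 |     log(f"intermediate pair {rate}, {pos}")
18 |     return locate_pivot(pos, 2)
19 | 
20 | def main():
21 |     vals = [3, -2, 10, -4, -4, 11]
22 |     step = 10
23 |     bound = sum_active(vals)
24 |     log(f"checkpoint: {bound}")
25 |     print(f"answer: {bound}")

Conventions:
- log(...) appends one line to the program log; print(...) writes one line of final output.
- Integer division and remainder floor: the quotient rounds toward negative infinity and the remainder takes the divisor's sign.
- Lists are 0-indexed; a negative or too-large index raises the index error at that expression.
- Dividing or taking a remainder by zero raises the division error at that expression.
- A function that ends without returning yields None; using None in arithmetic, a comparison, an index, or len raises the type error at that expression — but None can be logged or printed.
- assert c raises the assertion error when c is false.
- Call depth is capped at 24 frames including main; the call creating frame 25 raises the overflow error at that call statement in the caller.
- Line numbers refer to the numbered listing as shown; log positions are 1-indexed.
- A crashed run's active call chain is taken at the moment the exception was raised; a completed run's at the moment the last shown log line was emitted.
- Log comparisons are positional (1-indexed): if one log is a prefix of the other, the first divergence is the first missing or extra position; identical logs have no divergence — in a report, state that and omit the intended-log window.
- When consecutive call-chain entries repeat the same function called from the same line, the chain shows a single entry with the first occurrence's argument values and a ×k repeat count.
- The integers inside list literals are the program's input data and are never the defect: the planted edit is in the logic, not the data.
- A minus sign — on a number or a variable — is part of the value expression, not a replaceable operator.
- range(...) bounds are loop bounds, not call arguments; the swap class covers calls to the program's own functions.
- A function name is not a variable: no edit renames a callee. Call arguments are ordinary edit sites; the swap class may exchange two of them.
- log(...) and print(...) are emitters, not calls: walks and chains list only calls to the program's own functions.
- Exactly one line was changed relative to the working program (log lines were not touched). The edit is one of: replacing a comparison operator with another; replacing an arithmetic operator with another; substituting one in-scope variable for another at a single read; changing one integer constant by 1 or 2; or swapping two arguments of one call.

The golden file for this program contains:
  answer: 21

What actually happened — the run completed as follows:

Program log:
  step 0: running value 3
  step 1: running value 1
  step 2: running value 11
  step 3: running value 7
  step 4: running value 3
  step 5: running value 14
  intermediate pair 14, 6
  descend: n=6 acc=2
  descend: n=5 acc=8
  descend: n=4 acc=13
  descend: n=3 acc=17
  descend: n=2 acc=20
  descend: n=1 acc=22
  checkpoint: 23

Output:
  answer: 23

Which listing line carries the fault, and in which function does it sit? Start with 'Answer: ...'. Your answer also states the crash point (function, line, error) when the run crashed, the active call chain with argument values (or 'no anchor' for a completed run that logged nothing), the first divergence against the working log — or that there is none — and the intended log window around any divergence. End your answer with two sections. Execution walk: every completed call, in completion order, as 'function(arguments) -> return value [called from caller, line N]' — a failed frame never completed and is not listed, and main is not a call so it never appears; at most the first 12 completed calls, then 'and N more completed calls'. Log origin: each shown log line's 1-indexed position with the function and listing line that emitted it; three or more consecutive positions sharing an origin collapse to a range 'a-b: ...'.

Answer: the defect is in sum_active at line 18.
Key observation: The earliest visible damage is log position 8 — 'descend: n=6 acc=2' rather than the intended 'descend: n=6 acc=0'.
Call chain: main.
First divergence: position 8 — shown 'descend: n=6 acc=2', intended 'descend: n=6 acc=0'.
Intended log window:
  6: step 5: running value 14
  7: intermediate pair 14, 6
  8: descend: n=6 acc=0
  9: descend: n=5 acc=6
Execution walk:
  clip_value([3, -2, 10, -4, -4, 11]) -> 14  [called from sum_active, line 15]
  locate_pivot(0, 23) -> 23  [called from locate_pivot, line 5]
  locate_pivot(1, 22) -> 23  [called from locate_pivot, line 5]
  locate_pivot(2, 20) -> 23  [called from locate_pivot, line 5]
  locate_pivot(3, 17) -> 23  [called from locate_pivot, line 5]
  locate_pivot(4, 13) -> 23  [called from locate_pivot, line 5]
  locate_pivot(5, 8) -> 23  [called from locate_pivot, line 5]
  locate_pivot(6, 2) -> 23  [called from sum_active, line 18]
  sum_active([3, -2, 10, -4, -4, 11]) -> 23  [called from main, line 23]
Origin of each log line:
  1-6: emitted by clip_value (line 11)
  7: emitted by sum_active (line 17)
  8-13: emitted by locate_pivot (line 4)
  14: emitted by main (line 24)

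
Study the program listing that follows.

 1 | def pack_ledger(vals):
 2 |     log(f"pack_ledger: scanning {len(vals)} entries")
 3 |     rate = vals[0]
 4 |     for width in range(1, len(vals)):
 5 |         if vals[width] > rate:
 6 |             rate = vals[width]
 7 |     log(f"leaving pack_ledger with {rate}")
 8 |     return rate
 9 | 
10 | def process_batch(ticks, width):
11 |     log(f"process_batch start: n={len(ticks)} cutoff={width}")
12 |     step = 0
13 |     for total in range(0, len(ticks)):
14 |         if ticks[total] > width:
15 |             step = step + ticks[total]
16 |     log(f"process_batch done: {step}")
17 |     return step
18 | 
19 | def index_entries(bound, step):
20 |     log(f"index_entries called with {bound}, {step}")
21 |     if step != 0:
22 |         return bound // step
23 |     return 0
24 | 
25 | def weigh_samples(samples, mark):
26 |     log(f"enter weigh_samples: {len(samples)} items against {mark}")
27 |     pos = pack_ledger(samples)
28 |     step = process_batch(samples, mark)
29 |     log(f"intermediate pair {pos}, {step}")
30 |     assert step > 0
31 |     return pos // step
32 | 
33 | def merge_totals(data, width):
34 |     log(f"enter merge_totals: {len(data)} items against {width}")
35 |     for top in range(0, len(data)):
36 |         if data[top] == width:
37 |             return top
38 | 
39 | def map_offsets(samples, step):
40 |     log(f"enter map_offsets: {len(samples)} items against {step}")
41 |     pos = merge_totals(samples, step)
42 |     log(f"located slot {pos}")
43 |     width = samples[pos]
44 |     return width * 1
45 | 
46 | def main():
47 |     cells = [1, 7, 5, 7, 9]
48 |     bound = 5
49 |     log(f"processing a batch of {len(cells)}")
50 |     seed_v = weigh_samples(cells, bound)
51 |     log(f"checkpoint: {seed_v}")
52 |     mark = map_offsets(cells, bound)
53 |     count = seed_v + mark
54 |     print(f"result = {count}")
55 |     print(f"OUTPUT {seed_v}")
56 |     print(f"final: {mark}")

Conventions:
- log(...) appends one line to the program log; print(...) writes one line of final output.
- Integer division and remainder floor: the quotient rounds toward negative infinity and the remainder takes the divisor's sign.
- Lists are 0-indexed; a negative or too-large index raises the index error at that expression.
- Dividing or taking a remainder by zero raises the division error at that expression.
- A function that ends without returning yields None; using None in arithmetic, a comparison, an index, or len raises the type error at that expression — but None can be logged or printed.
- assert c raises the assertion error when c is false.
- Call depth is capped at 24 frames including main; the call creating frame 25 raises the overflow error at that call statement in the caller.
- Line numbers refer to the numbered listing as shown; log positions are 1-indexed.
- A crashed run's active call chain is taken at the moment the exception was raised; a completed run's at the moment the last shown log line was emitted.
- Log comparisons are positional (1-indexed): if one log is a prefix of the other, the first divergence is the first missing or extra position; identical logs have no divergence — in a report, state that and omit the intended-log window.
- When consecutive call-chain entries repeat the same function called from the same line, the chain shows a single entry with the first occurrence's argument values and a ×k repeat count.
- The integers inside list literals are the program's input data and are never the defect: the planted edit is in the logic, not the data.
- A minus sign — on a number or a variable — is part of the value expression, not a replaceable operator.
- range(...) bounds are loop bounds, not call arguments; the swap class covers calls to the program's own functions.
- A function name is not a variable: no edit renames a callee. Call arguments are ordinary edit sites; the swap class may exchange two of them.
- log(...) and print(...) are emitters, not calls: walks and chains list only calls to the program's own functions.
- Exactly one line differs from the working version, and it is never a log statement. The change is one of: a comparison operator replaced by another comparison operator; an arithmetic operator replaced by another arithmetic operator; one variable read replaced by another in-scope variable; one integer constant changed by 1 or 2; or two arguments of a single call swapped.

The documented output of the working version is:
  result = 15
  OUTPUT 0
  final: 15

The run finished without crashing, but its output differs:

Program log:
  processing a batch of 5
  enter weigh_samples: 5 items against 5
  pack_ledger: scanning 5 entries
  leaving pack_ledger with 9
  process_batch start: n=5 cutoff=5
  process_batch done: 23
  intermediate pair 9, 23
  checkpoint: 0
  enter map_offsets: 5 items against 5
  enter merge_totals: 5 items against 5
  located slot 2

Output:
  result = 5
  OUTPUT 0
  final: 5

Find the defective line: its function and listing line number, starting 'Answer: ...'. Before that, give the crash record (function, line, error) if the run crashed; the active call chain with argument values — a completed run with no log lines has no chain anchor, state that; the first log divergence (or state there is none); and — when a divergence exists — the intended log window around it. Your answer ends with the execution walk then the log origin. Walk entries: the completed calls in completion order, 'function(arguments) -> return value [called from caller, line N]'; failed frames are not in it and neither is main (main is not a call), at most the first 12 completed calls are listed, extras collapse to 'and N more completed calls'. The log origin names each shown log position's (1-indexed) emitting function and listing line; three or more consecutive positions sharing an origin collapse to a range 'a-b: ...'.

Answer: the defect is in map_offsets at line 44.
Core observation: Every logged value matches the working version; the printed result is what differs.
Call chain: main -> map_offsets([1, 7, 5, 7, 9], 5) (called at line 52).
First divergence: none (the log streams are identical).
Execution walk:
  pack_ledger([1, 7, 5, 7, 9]) -> 9  [called from weigh_samples, line 27]
  process_batch([1, 7, 5, 7, 9], 5) -> 23  [called from weigh_samples, line 28]
  weigh_samples([1, 7, 5, 7, 9], 5) -> 0  [called from main, line 50]
  merge_totals([1, 7, 5, 7, 9], 5) -> 2  [called from map_offsets, line 41]
  map_offsets([1, 7, 5, 7, 9], 5) -> 5  [called from main, line 52]
Origin of each log line:
  1: from main, line 49
  2: from weigh_samples, line 26
  3: from pack_ledger, line 2
  4: from pack_ledger, line 7
  5: from process_batch, line 11
  6: from process_batch, line 16
  7: from weigh_samples, line 29
  8: from main, line 51
  9: from map_offsets, line 40
  10: from merge_totals, line 34
  11: from map_offsets, line 42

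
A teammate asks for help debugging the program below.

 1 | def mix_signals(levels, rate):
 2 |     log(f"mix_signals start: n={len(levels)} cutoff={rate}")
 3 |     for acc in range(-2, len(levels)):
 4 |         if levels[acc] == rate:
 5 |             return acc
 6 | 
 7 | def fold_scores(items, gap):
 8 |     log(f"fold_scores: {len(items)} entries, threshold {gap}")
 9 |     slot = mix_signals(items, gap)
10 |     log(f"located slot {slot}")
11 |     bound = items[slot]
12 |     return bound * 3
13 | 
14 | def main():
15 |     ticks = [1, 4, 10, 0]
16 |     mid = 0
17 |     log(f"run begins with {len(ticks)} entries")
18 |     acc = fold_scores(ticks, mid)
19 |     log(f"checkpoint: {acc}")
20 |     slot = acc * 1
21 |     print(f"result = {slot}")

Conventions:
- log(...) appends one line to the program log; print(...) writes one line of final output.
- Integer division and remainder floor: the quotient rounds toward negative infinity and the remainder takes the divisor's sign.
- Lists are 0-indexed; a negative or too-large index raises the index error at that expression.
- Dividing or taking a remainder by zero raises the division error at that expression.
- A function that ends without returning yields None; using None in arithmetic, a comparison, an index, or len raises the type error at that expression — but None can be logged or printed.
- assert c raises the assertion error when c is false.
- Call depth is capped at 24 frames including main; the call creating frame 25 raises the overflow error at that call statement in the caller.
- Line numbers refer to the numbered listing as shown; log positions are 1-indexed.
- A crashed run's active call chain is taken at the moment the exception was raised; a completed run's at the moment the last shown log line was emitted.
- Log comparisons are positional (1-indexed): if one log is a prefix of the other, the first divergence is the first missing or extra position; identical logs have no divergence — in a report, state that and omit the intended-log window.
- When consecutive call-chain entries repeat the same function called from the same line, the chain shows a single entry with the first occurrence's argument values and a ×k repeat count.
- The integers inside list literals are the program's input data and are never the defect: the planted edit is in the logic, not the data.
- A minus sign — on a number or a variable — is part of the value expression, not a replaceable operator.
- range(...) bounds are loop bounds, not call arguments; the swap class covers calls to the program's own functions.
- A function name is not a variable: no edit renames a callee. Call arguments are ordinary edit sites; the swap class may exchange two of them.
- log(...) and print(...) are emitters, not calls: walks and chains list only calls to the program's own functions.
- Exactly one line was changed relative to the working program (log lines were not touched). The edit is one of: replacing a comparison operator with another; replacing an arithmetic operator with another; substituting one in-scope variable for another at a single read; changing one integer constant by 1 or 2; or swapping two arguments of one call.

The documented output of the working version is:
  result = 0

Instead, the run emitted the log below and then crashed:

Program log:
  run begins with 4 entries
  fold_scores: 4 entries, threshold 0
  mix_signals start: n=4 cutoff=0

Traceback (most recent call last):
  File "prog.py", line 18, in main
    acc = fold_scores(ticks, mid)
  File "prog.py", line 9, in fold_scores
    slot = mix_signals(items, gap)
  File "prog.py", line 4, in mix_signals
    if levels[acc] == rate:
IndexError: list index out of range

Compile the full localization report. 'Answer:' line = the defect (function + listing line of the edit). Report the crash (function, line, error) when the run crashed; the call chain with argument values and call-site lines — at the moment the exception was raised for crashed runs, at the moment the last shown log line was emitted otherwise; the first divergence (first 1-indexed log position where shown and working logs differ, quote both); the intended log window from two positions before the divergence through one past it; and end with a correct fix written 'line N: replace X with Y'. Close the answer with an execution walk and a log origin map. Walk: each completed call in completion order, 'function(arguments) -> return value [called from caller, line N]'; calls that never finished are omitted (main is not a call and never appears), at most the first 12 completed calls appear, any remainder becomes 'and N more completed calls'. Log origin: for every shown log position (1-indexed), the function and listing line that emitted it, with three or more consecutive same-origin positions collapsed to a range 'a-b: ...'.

Answer: the defect is in mix_signals at line 3.
Key fact: After 3 matching log lines the faulty run goes silent, while the working version continues with 'located slot 3'.
Crash: mix_signals, line 4, IndexError.
Call chain: main -> fold_scores([1, 4, 10, 0], 0) (called at line 18) -> mix_signals([1, 4, 10, 0], 0) (called at line 9).
First divergence: position 4 (shown log ended at 3 lines; the working version continues: 'located slot 3').
Intended log window:
  2: fold_scores: 4 entries, threshold 0
  3: mix_signals start: n=4 cutoff=0
  4: located slot 3
  5: checkpoint: 0
Execution walk:
  (no call completed)
Log origin:
  1: emitted by main (line 17)
  2: emitted by fold_scores (line 8)
  3: emitted by mix_signals (line 2)
A correct fix: line 3: replace `-2` with `0`.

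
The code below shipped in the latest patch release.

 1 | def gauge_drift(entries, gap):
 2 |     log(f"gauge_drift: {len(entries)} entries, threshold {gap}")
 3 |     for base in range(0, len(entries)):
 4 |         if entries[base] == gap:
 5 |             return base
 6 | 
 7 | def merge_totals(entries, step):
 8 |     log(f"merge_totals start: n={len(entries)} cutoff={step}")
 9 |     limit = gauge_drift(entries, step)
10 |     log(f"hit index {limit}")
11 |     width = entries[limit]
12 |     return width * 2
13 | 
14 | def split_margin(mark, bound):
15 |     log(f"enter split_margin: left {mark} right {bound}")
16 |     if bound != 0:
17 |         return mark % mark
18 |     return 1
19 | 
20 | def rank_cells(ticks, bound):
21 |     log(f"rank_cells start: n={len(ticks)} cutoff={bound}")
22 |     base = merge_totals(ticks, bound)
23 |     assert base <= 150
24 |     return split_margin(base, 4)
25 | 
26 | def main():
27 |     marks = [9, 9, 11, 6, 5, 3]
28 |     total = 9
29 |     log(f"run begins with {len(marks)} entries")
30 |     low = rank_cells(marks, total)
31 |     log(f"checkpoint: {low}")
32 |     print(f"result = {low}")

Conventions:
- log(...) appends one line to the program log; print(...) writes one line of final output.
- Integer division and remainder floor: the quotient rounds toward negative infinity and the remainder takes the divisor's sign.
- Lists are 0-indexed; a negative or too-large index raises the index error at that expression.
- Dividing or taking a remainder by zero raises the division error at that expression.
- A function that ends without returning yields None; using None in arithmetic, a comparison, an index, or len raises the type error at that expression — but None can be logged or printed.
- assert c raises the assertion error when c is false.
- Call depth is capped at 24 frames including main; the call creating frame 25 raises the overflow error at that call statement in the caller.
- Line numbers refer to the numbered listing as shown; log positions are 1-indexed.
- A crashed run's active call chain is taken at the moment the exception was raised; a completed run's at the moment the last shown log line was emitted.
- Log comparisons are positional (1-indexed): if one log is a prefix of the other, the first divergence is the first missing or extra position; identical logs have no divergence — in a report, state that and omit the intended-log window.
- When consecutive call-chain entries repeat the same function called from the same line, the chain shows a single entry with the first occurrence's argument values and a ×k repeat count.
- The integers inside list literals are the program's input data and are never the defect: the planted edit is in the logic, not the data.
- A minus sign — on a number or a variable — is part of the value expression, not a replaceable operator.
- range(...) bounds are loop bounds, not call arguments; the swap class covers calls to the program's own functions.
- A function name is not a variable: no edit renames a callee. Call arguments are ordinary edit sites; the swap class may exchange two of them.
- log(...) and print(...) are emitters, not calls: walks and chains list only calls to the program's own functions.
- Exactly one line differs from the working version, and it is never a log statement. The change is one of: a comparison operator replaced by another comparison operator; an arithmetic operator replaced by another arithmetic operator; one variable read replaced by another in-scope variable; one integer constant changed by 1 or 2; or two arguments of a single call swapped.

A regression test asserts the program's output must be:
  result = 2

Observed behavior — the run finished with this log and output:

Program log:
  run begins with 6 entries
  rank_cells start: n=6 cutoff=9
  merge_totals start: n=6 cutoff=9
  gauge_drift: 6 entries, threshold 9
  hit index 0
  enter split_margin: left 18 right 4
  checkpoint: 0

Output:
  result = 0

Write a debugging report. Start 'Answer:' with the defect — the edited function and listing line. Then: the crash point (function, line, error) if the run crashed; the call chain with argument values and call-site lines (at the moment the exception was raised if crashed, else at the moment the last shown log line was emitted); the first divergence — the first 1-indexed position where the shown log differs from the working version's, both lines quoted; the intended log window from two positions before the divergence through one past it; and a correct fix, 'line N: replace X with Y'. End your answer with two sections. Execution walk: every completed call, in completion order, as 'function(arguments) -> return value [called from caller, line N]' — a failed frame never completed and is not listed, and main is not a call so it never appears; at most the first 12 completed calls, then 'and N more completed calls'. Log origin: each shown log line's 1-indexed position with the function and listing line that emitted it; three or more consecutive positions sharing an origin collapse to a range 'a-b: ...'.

Answer: the defect is in split_margin at line 17.
Core observation: Position 7 is the first bad log line: 'checkpoint: 0' should read 'checkpoint: 2'.
Call chain: main.
First divergence: position 7 — shown 'checkpoint: 0', intended 'checkpoint: 2'.
Intended log window:
  5: hit index 0
  6: enter split_margin: left 18 right 4
  7: checkpoint: 2
Execution walk:
  gauge_drift([9, 9, 11, 6, 5, 3], 9) -> 0  [called from merge_totals, line 9]
  merge_totals([9, 9, 11, 6, 5, 3], 9) -> 18  [called from rank_cells, line 22]
  split_margin(18, 4) -> 0  [called from rank_cells, line 24]
  rank_cells([9, 9, 11, 6, 5, 3], 9) -> 0  [called from main, line 30]
Log origins:
  1 — main, line 29
  2 — rank_cells, line 21
  3 — merge_totals, line 8
  4 — gauge_drift, line 2
  5 — merge_totals, line 10
  6 — split_margin, line 15
  7 — main, line 31
A correct fix: line 17: replace `mark % mark` with `mark % bound`.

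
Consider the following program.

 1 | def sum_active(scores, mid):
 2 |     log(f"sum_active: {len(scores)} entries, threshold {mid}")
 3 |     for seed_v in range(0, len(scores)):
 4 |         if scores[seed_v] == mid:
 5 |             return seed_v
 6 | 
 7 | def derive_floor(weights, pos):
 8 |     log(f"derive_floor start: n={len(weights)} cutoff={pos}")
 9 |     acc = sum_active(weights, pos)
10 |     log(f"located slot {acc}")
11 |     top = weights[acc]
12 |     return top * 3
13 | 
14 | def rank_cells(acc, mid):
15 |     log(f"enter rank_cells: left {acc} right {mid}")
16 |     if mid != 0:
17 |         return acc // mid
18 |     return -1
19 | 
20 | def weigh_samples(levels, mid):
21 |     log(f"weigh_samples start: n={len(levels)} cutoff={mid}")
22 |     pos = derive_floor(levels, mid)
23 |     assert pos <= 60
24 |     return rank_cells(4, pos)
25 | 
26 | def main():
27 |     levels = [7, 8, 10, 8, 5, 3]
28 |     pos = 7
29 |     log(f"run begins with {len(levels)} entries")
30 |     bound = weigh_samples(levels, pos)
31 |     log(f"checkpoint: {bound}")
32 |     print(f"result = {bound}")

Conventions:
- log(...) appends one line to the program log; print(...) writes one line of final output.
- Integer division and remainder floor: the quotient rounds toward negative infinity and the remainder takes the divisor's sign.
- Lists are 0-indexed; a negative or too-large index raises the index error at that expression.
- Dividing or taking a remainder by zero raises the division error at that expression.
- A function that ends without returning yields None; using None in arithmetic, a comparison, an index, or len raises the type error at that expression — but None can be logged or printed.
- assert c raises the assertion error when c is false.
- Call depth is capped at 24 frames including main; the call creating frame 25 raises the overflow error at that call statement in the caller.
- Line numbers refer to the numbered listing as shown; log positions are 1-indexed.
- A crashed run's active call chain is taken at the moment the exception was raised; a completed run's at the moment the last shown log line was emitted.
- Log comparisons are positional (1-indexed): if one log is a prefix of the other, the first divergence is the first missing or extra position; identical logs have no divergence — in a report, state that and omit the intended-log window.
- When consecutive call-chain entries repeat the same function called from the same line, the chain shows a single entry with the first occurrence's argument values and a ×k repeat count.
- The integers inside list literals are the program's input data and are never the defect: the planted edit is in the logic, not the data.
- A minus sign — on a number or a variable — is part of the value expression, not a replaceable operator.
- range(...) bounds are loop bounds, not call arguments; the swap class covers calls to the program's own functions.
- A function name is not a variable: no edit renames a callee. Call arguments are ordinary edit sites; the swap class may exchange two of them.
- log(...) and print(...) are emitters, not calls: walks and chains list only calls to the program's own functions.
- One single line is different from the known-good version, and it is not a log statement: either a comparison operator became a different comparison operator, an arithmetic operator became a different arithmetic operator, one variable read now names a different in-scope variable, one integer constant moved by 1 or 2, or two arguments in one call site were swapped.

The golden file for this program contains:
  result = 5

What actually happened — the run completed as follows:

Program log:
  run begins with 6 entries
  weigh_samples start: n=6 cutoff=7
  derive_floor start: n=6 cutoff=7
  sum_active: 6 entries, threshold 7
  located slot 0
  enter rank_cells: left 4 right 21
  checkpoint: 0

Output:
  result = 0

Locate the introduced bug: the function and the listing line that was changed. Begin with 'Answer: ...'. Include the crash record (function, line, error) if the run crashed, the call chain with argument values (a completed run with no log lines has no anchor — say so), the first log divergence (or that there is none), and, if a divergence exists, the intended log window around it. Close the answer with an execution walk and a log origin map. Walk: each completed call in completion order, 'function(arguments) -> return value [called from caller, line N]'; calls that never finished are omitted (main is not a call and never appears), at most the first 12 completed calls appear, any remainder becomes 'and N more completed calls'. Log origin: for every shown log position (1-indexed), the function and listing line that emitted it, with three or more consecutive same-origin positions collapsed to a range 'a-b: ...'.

Answer: the defect is in weigh_samples at line 24.
Key observation: Everything matches until log position 6, which reads 'enter rank_cells: left 4 right 21' in place of 'enter rank_cells: left 21 right 4'.
Call chain: main.
First divergence: at position 6 the run shows 'enter rank_cells: left 4 right 21' where the working version logs 'enter rank_cells: left 21 right 4'.
Intended log window:
  4: sum_active: 6 entries, threshold 7
  5: located slot 0
  6: enter rank_cells: left 21 right 4
  7: checkpoint: 5
Execution walk:
  sum_active([7, 8, 10, 8, 5, 3], 7) -> 0  [called from derive_floor, line 9]
  derive_floor([7, 8, 10, 8, 5, 3], 7) -> 21  [called from weigh_samples, line 22]
  rank_cells(4, 21) -> 0  [called from weigh_samples, line 24]
  weigh_samples([7, 8, 10, 8, 5, 3], 7) -> 0  [called from main, line 30]
Log origins:
  1: emitted by main (line 29)
  2: emitted by weigh_samples (line 21)
  3: emitted by derive_floor (line 8)
  4: emitted by sum_active (line 2)
  5: emitted by derive_floor (line 10)
  6: emitted by rank_cells (line 15)
  7: emitted by main (line 31)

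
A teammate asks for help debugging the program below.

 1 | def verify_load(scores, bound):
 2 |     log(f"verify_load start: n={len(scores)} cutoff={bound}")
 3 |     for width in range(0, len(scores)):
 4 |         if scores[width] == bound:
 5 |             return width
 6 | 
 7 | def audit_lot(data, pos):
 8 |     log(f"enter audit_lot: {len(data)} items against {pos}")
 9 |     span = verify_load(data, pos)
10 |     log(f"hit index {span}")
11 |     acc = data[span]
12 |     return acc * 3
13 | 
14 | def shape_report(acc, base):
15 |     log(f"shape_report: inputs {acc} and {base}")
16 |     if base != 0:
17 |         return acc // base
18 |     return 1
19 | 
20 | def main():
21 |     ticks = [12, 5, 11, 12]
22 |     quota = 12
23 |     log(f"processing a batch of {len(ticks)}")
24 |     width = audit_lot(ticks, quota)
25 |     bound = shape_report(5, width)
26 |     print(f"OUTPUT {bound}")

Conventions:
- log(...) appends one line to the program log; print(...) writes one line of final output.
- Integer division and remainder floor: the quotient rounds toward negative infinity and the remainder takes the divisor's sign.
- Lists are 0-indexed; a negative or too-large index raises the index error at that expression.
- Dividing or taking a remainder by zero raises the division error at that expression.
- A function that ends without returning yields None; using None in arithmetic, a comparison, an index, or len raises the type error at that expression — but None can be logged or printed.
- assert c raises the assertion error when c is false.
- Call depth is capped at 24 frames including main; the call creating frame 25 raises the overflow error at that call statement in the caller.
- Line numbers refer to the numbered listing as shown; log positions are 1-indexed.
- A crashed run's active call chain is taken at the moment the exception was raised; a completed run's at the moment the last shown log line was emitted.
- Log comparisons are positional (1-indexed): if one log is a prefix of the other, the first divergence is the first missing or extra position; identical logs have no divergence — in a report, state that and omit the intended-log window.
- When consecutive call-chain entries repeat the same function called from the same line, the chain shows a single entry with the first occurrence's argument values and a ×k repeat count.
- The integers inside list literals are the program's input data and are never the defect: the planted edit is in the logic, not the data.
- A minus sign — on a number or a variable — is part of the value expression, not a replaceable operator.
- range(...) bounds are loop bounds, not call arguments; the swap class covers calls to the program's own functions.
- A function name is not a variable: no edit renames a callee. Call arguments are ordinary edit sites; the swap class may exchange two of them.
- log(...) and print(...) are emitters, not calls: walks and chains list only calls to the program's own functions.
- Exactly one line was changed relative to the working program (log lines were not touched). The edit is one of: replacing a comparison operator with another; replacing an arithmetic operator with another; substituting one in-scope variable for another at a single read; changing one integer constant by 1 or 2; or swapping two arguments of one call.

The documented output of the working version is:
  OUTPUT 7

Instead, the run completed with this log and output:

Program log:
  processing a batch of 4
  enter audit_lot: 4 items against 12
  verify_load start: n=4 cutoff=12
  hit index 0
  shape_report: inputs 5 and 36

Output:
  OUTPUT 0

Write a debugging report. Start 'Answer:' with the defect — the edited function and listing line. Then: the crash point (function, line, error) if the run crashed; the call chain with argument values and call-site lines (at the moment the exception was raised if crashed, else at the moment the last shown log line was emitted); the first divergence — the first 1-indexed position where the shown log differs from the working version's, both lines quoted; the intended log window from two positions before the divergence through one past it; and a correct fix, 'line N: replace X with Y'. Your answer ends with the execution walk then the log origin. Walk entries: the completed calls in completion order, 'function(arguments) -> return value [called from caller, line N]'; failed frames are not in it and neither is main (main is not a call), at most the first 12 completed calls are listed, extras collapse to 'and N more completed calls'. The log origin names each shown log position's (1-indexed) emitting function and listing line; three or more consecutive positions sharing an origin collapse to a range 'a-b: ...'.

Answer: the defect is in main at line 25.
The tell: At log position 5 the runs split — shown 'shape_report: inputs 5 and 36', but the working version logs 'shape_report: inputs 36 and 5'.
Call chain: main -> shape_report(5, 36) (called at line 25).
First divergence: position 5 — shown 'shape_report: inputs 5 and 36', intended 'shape_report: inputs 36 and 5'.
Intended log window:
  3: verify_load start: n=4 cutoff=12
  4: hit index 0
  5: shape_report: inputs 36 and 5
Execution walk:
  verify_load([12, 5, 11, 12], 12) -> 0  [called from audit_lot, line 9]
  audit_lot([12, 5, 11, 12], 12) -> 36  [called from main, line 24]
  shape_report(5, 36) -> 0  [called from main, line 25]
Log origin:
  1: emitted by main (line 23)
  2: emitted by audit_lot (line 8)
  3: emitted by verify_load (line 2)
  4: emitted by audit_lot (line 10)
  5: emitted by shape_report (line 15)
A correct fix: line 25: replace `shape_report(5, width)` with `shape_report(width, 5)`.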